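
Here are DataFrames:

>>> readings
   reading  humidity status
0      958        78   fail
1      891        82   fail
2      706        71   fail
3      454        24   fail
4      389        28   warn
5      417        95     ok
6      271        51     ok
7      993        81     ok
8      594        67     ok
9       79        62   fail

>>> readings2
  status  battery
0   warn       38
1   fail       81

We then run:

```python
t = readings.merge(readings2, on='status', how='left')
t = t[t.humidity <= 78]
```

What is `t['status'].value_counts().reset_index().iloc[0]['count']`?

merge on 'status' (how='left') → 10 rows:
   reading  humidity status  battery
0      958        78   fail     81.0
1      891        82   fail     81.0
2      706        71   fail     81.0
3      454        24   fail     81.0
4      389        28   warn     38.0
5      417        95     ok      NaN
6      271        51     ok      NaN
7      993        81     ok      NaN
8      594        67     ok      NaN
9       79        62   fail     81.0
filter rows where humidity <= 78:
   reading  humidity status  battery
0      958        78   fail     81.0
2      706        71   fail     81.0
3      454        24   fail     81.0
4      389        28   warn     38.0
6      271        51     ok      NaN
8      594        67     ok      NaN
9       79        62   fail     81.0
value_counts of status:
status
fail    4
ok      2
warn    1
Name: count, dtype: int64
reset_index():
  status  count
0   fail      4
1     ok      2
2   warn      1
Then the value at position 0, column 'count': 4

4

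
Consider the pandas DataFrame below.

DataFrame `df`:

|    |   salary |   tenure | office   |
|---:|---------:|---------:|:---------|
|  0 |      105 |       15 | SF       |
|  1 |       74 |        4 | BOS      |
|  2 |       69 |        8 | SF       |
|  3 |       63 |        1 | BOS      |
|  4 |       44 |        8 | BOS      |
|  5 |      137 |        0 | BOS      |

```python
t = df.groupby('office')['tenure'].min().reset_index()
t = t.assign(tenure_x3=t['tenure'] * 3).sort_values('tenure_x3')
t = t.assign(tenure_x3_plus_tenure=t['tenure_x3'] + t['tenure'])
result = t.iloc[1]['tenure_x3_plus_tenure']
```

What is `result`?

32

group by office, min of tenure:
office
BOS    0
SF     8
Name: tenure, dtype: int64
reset_index():
  office  tenure
0    BOS       0
1     SF       8
add column tenure_x3 = t['tenure'] * 3:
  office  tenure  tenure_x3
0    BOS       0          0
1     SF       8         24
sort by tenure_x3:
  office  tenure  tenure_x3
0    BOS       0          0
1     SF       8         24
add column tenure_x3_plus_tenure = t['tenure_x3'] + t['tenure']:
  office  tenure  tenure_x3  tenure_x3_plus_tenure
0    BOS       0          0                      0
1     SF       8         24                     32
Then the value at position 1, column 'tenure_x3_plus_tenure': 32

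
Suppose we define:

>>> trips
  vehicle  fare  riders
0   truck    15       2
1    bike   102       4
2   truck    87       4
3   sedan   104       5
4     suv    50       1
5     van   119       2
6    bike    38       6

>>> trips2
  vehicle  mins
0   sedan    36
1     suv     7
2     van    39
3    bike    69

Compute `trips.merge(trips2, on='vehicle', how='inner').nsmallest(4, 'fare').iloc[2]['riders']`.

merge on 'vehicle' (how='inner') → 5 rows:
  vehicle  fare  riders  mins
0    bike   102       4    69
1   sedan   104       5    36
2     suv    50       1     7
3     van   119       2    39
4    bike    38       6    69
take 4 rows with smallest fare:
  vehicle  fare  riders  mins
4    bike    38       6    69
2     suv    50       1     7
0    bike   102       4    69
1   sedan   104       5    36
The value at position 2, column 'riders' is 4.

4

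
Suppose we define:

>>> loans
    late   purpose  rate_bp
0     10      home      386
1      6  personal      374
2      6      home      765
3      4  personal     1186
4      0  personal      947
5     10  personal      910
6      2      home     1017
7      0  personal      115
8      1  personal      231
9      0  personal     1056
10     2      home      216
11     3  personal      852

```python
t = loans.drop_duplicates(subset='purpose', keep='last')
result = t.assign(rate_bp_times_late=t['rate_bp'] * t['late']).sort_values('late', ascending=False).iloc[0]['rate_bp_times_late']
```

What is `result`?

drop duplicate purpose (keep=last):
    late   purpose  rate_bp
10     2      home      216
11     3  personal      852
add column rate_bp_times_late = t['rate_bp'] * t['late']:
    late   purpose  rate_bp  rate_bp_times_late
10     2      home      216                 432
11     3  personal      852                2556
sort by late descending:
    late   purpose  rate_bp  rate_bp_times_late
11     3  personal      852                2556
10     2      home      216                 432
Taking the value at position 0, column 'rate_bp_times_late' gives 2556.

2556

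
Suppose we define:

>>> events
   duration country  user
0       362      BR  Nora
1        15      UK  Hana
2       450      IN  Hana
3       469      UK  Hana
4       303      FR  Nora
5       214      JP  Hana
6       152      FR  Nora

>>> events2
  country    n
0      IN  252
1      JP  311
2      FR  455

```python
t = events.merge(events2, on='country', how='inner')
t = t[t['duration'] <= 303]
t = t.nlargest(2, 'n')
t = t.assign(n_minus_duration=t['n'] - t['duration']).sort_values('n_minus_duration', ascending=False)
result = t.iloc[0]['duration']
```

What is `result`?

merge on 'country' (how='inner') → 4 rows:
   duration country  user    n
0       450      IN  Hana  252
1       303      FR  Nora  455
2       214      JP  Hana  311
3       152      FR  Nora  455
filter rows where duration <= 303:
   duration country  user    n
1       303      FR  Nora  455
2       214      JP  Hana  311
3       152      FR  Nora  455
take 2 rows with largest n:
   duration country  user    n
1       303      FR  Nora  455
3       152      FR  Nora  455
add column n_minus_duration = t['n'] - t['duration']:
   duration country  user    n  n_minus_duration
1       303      FR  Nora  455               152
3       152      FR  Nora  455               303
sort by n_minus_duration descending:
   duration country  user    n  n_minus_duration
3       152      FR  Nora  455               303
1       303      FR  Nora  455               152
Reading off the value at position 0, column 'duration', we get 152.

152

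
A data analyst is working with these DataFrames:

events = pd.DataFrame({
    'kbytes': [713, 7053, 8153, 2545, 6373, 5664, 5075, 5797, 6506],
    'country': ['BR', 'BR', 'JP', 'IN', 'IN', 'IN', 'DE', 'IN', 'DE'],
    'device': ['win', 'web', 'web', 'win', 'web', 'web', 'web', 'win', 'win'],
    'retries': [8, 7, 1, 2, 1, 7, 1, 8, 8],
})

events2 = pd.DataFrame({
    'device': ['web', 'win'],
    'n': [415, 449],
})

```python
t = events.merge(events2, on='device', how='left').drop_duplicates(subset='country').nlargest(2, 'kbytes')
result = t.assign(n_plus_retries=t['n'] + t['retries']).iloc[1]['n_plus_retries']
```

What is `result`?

416

merge on 'device' (how='left') → 9 rows:
   kbytes country device  retries    n
0     713      BR    win        8  449
1    7053      BR    web        7  415
2    8153      JP    web        1  415
3    2545      IN    win        2  449
4    6373      IN    web        1  415
5    5664      IN    web        7  415
6    5075      DE    web        1  415
7    5797      IN    win        8  449
8    6506      DE    win        8  449
drop duplicate country (keep=first):
   kbytes country device  retries    n
0     713      BR    win        8  449
2    8153      JP    web        1  415
3    2545      IN    win        2  449
6    5075      DE    web        1  415
take 2 rows with largest kbytes:
   kbytes country device  retries    n
2    8153      JP    web        1  415
6    5075      DE    web        1  415
add column n_plus_retries = t['n'] + t['retries']:
   kbytes country device  retries    n  n_plus_retries
2    8153      JP    web        1  415             416
6    5075      DE    web        1  415             416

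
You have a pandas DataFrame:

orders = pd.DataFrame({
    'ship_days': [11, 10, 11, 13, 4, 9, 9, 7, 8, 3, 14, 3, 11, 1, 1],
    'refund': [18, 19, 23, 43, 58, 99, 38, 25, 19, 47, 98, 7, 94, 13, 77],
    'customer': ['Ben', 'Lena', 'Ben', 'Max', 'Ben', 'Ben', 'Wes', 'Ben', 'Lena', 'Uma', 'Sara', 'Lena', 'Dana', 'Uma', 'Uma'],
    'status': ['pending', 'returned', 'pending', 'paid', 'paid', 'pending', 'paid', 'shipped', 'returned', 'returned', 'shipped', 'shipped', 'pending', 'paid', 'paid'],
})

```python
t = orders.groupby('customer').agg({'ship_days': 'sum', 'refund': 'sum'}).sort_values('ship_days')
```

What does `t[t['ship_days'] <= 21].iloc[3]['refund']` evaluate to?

43

group by customer: sum(ship_days), sum(refund):
          ship_days  refund
customer                   
Ben              42     223
Dana             11      94
Lena             21      45
Max              13      43
Sara             14      98
Uma               5     137
Wes               9      38
sort by ship_days:
          ship_days  refund
customer                   
Uma               5     137
Wes               9      38
Dana             11      94
Max              13      43
Sara             14      98
Lena             21      45
Ben              42     223
filter rows where ship_days <= 21:
          ship_days  refund
customer                   
Uma               5     137
Wes               9      38
Dana             11      94
Max              13      43
Sara             14      98
Lena             21      45
So iloc[3]['refund'] = 43.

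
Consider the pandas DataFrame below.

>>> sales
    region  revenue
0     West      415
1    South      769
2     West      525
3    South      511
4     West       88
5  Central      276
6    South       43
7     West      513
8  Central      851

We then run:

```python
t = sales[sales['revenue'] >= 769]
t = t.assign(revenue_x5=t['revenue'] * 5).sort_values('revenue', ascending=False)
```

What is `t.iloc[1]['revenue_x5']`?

filter rows where revenue >= 769:
    region  revenue
1    South      769
8  Central      851
add column revenue_x5 = t['revenue'] * 5:
    region  revenue  revenue_x5
1    South      769        3845
8  Central      851        4255
sort by revenue descending:
    region  revenue  revenue_x5
8  Central      851        4255
1    South      769        3845
The value at position 1, column 'revenue_x5' is 3845.

3845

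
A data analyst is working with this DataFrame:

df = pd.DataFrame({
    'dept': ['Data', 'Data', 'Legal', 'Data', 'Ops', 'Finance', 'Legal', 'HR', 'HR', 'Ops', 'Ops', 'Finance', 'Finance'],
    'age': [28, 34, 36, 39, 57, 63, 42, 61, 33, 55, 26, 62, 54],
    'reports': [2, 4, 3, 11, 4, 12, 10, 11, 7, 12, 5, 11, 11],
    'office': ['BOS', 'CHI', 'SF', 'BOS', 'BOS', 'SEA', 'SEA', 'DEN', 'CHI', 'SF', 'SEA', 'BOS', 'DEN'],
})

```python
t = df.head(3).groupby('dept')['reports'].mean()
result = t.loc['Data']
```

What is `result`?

3.0

take first 3 rows:
    dept  age  reports office
0   Data   28        2    BOS
1   Data   34        4    CHI
2  Legal   36        3     SF
group by dept, mean of reports:
dept
Data     3.0
Legal    3.0
Name: reports, dtype: float64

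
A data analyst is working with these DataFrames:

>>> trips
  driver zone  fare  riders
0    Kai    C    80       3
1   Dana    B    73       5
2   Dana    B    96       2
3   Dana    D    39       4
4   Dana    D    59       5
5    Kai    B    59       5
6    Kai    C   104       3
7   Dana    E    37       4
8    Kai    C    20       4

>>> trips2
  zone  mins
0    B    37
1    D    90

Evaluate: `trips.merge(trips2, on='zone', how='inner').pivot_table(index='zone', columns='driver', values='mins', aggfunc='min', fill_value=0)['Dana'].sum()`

127

merge on 'zone' (how='inner') → 5 rows:
  driver zone  fare  riders  mins
0   Dana    B    73       5    37
1   Dana    B    96       2    37
2   Dana    D    39       4    90
3   Dana    D    59       5    90
4    Kai    B    59       5    37
pivot: rows=zone, cols=driver, min(mins):
driver  Dana  Kai
zone             
B         37   37
D         90    0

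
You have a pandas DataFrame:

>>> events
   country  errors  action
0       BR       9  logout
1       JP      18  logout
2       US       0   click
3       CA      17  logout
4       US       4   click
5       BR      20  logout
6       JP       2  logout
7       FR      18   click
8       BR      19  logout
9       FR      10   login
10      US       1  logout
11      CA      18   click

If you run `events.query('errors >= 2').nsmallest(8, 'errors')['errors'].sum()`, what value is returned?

96

filter rows where errors >= 2:
   country  errors  action
0       BR       9  logout
1       JP      18  logout
3       CA      17  logout
4       US       4   click
5       BR      20  logout
6       JP       2  logout
7       FR      18   click
8       BR      19  logout
9       FR      10   login
11      CA      18   click
take 8 rows with smallest errors:
   country  errors  action
6       JP       2  logout
4       US       4   click
0       BR       9  logout
9       FR      10   login
3       CA      17  logout
1       JP      18  logout
7       FR      18   click
11      CA      18   click
sum of column 'errors' → 96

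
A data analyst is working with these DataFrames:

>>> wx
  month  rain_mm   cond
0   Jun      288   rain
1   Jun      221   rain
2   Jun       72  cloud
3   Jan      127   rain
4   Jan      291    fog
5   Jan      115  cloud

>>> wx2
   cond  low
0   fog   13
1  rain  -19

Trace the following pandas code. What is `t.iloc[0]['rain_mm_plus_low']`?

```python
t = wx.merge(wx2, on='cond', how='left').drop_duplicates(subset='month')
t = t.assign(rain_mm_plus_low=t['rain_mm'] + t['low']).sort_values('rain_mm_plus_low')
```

merge on 'cond' (how='left') → 6 rows:
  month  rain_mm   cond   low
0   Jun      288   rain -19.0
1   Jun      221   rain -19.0
2   Jun       72  cloud   NaN
3   Jan      127   rain -19.0
4   Jan      291    fog  13.0
5   Jan      115  cloud   NaN
drop duplicate month (keep=first):
  month  rain_mm  cond   low
0   Jun      288  rain -19.0
3   Jan      127  rain -19.0
add column rain_mm_plus_low = t['rain_mm'] + t['low']:
  month  rain_mm  cond   low  rain_mm_plus_low
0   Jun      288  rain -19.0             269.0
3   Jan      127  rain -19.0             108.0
sort by rain_mm_plus_low:
  month  rain_mm  cond   low  rain_mm_plus_low
3   Jan      127  rain -19.0             108.0
0   Jun      288  rain -19.0             269.0

108.0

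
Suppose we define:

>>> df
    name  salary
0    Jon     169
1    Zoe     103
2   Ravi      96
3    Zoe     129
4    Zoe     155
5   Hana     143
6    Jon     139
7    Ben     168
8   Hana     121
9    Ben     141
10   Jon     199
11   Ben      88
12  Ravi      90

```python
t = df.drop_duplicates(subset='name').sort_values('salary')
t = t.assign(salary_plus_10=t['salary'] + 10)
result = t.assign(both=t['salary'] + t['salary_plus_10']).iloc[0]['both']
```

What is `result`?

drop duplicate name (keep=first):
   name  salary
0   Jon     169
1   Zoe     103
2  Ravi      96
5  Hana     143
7   Ben     168
sort by salary:
   name  salary
2  Ravi      96
1   Zoe     103
5  Hana     143
7   Ben     168
0   Jon     169
add column salary_plus_10 = t['salary'] + 10:
   name  salary  salary_plus_10
2  Ravi      96             106
1   Zoe     103             113
5  Hana     143             153
7   Ben     168             178
0   Jon     169             179
add column both = t['salary'] + t['salary_plus_10']:
   name  salary  salary_plus_10  both
2  Ravi      96             106   202
1   Zoe     103             113   216
5  Hana     143             153   296
7   Ben     168             178   346
0   Jon     169             179   348
Then the value at position 0, column 'both': 202

202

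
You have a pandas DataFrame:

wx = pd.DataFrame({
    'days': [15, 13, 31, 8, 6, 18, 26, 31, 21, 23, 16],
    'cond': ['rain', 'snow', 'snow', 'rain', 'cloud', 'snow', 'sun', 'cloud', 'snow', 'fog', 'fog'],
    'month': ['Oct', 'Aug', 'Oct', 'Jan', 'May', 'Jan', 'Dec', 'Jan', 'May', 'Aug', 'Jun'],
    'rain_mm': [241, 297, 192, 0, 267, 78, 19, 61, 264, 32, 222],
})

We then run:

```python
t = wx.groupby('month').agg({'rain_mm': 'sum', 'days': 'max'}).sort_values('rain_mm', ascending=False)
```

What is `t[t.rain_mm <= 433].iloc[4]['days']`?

26

group by month: sum(rain_mm), max(days):
       rain_mm  days
month               
Aug        329    23
Dec         19    26
Jan        139    31
Jun        222    16
May        531    21
Oct        433    31
sort by rain_mm descending:
       rain_mm  days
month               
May        531    21
Oct        433    31
Aug        329    23
Jun        222    16
Jan        139    31
Dec         19    26
filter rows where rain_mm <= 433:
       rain_mm  days
month               
Oct        433    31
Aug        329    23
Jun        222    16
Jan        139    31
Dec         19    26
Hence 26.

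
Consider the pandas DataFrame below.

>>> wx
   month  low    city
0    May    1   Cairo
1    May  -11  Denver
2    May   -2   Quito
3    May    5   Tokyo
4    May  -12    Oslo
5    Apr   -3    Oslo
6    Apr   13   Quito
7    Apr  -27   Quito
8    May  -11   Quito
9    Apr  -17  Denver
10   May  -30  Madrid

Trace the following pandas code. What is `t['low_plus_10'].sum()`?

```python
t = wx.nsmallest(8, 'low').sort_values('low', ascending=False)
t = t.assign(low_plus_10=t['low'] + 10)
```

take 8 rows with smallest low:
   month  low    city
10   May  -30  Madrid
7    Apr  -27   Quito
9    Apr  -17  Denver
4    May  -12    Oslo
1    May  -11  Denver
8    May  -11   Quito
5    Apr   -3    Oslo
2    May   -2   Quito
sort by low descending:
   month  low    city
2    May   -2   Quito
5    Apr   -3    Oslo
1    May  -11  Denver
8    May  -11   Quito
4    May  -12    Oslo
9    Apr  -17  Denver
7    Apr  -27   Quito
10   May  -30  Madrid
add column low_plus_10 = t['low'] + 10:
   month  low    city  low_plus_10
2    May   -2   Quito            8
5    Apr   -3    Oslo            7
1    May  -11  Denver           -1
8    May  -11   Quito           -1
4    May  -12    Oslo           -2
9    Apr  -17  Denver           -7
7    Apr  -27   Quito          -17
10   May  -30  Madrid          -20
Finally, sum of column 'low_plus_10' = -33.

-33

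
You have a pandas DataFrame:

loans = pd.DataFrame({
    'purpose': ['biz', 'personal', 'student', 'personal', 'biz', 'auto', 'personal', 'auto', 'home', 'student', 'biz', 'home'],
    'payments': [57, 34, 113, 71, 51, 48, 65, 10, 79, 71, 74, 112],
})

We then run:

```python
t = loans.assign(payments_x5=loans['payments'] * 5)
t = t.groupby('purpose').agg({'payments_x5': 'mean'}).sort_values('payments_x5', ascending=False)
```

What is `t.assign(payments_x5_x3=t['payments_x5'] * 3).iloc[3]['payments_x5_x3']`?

add column payments_x5 = loans['payments'] * 5:
     purpose  payments  payments_x5
0        biz        57          285
1   personal        34          170
2    student       113          565
3   personal        71          355
4        biz        51          255
5       auto        48          240
6   personal        65          325
7       auto        10           50
8       home        79          395
9    student        71          355
10       biz        74          370
11      home       112          560
group by purpose, mean of payments_x5:
          payments_x5
purpose              
auto       145.000000
biz        303.333333
home       477.500000
personal   283.333333
student    460.000000
sort by payments_x5 descending:
          payments_x5
purpose              
home       477.500000
student    460.000000
biz        303.333333
personal   283.333333
auto       145.000000
add column payments_x5_x3 = t['payments_x5'] * 3:
          payments_x5  payments_x5_x3
purpose                              
home       477.500000          1432.5
student    460.000000          1380.0
biz        303.333333           910.0
personal   283.333333           850.0
auto       145.000000           435.0
Finally, value at position 3, column 'payments_x5_x3' = 850.0.

850.0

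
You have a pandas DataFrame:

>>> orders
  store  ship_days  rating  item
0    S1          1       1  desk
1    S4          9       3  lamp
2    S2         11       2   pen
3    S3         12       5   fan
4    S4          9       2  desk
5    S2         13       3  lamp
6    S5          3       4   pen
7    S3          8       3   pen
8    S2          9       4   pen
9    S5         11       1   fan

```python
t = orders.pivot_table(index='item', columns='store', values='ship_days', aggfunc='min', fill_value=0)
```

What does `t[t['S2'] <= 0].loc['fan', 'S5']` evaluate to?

pivot: rows=item, cols=store, min(ship_days):
store  S1  S2  S3  S4  S5
item                     
desk    1   0   0   9   0
fan     0   0  12   0  11
lamp    0  13   0   9   0
pen     0   9   8   0   3
filter rows where S2 <= 0:
store  S1  S2  S3  S4  S5
item                     
desk    1   0   0   9   0
fan     0   0  12   0  11

11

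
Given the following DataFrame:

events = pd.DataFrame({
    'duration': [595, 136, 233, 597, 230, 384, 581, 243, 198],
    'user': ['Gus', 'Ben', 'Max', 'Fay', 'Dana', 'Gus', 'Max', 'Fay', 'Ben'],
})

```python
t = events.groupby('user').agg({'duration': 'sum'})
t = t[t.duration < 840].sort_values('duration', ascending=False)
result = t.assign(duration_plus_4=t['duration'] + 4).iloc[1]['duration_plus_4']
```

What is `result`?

group by user, sum of duration:
      duration
user          
Ben        334
Dana       230
Fay        840
Gus        979
Max        814
filter rows where duration < 840:
      duration
user          
Ben        334
Dana       230
Max        814
sort by duration descending:
      duration
user          
Max        814
Ben        334
Dana       230
add column duration_plus_4 = t['duration'] + 4:
      duration  duration_plus_4
user                           
Max        814              818
Ben        334              338
Dana       230              234

338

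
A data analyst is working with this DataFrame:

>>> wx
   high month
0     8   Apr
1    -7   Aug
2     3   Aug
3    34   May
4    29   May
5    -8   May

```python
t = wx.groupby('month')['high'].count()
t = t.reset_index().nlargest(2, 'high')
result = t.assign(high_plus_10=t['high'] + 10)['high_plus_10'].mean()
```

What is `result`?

12.5

group by month, count of high:
month
Apr    1
Aug    2
May    3
Name: high, dtype: int64
reset_index():
  month  high
0   Apr     1
1   Aug     2
2   May     3
take 2 rows with largest high:
  month  high
2   May     3
1   Aug     2
add column high_plus_10 = t['high'] + 10:
  month  high  high_plus_10
2   May     3            13
1   Aug     2            12
So mean() = 12.5.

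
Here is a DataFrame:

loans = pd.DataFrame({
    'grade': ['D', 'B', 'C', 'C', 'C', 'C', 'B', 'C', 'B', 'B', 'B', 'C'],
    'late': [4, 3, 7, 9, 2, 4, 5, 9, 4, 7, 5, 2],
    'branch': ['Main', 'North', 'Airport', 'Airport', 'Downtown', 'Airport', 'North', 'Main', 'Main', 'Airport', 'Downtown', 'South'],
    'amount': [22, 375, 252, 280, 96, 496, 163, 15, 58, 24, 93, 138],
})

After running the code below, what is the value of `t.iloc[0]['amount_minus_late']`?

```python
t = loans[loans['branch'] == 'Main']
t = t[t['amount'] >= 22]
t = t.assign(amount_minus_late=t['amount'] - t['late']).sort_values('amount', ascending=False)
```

54

filter rows where branch == 'Main':
  grade  late branch  amount
0     D     4   Main      22
7     C     9   Main      15
8     B     4   Main      58
filter rows where amount >= 22:
  grade  late branch  amount
0     D     4   Main      22
8     B     4   Main      58
add column amount_minus_late = t['amount'] - t['late']:
  grade  late branch  amount  amount_minus_late
0     D     4   Main      22                 18
8     B     4   Main      58                 54
sort by amount descending:
  grade  late branch  amount  amount_minus_late
8     B     4   Main      58                 54
0     D     4   Main      22                 18
Finally, value at position 0, column 'amount_minus_late' = 54.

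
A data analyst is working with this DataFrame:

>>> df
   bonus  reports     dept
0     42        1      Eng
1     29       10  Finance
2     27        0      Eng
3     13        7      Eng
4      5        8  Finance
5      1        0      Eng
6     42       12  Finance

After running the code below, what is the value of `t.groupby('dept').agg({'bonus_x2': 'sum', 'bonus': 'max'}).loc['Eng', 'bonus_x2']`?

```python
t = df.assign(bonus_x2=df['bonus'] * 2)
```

add column bonus_x2 = df['bonus'] * 2:
   bonus  reports     dept  bonus_x2
0     42        1      Eng        84
1     29       10  Finance        58
2     27        0      Eng        54
3     13        7      Eng        26
4      5        8  Finance        10
5      1        0      Eng         2
6     42       12  Finance        84
group by dept: sum(bonus_x2), max(bonus):
         bonus_x2  bonus
dept                    
Eng           166     42
Finance       152     42

166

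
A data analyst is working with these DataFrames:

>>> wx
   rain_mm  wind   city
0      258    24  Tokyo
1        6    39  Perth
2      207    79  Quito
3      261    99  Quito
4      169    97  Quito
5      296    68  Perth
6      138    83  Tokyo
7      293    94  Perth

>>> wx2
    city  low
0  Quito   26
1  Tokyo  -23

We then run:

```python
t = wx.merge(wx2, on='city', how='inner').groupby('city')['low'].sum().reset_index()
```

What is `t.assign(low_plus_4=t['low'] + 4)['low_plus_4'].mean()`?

20.0

merge on 'city' (how='inner') → 5 rows:
   rain_mm  wind   city  low
0      258    24  Tokyo  -23
1      207    79  Quito   26
2      261    99  Quito   26
3      169    97  Quito   26
4      138    83  Tokyo  -23
group by city, sum of low:
city
Quito    78
Tokyo   -46
Name: low, dtype: int64
reset_index():
    city  low
0  Quito   78
1  Tokyo  -46
add column low_plus_4 = t['low'] + 4:
    city  low  low_plus_4
0  Quito   78          82
1  Tokyo  -46         -42
The mean of column 'low_plus_4' is 20.0.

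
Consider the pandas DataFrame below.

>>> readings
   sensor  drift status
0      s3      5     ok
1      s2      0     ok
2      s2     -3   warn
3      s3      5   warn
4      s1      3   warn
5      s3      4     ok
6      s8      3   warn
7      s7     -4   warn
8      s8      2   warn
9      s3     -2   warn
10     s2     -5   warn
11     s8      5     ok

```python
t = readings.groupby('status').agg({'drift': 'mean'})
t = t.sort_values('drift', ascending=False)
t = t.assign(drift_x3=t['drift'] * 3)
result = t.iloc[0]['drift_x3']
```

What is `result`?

group by status, mean of drift:
        drift
status       
ok      3.500
warn   -0.125
sort by drift descending:
        drift
status       
ok      3.500
warn   -0.125
add column drift_x3 = t['drift'] * 3:
        drift  drift_x3
status                 
ok      3.500    10.500
warn   -0.125    -0.375
So iloc[0]['drift_x3'] = 10.5.

10.5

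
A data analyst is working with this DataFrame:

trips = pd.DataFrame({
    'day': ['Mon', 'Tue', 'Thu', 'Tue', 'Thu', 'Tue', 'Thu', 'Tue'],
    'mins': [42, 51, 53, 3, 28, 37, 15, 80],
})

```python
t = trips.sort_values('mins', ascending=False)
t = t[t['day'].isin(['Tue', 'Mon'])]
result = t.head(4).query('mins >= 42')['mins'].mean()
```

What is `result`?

57.6666666667

sort by mins descending:
   day  mins
7  Tue    80
2  Thu    53
1  Tue    51
0  Mon    42
5  Tue    37
4  Thu    28
6  Thu    15
3  Tue     3
filter rows where day in ['Tue', 'Mon']:
   day  mins
7  Tue    80
1  Tue    51
0  Mon    42
5  Tue    37
3  Tue     3
take first 4 rows:
   day  mins
7  Tue    80
1  Tue    51
0  Mon    42
5  Tue    37
filter rows where mins >= 42:
   day  mins
7  Tue    80
1  Tue    51
0  Mon    42
Then the mean of column 'mins': 57.6666666667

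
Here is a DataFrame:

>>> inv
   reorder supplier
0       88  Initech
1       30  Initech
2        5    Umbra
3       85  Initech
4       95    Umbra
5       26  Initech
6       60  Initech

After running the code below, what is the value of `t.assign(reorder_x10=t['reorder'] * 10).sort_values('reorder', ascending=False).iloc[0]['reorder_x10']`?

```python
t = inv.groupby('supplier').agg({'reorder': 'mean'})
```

group by supplier, mean of reorder:
          reorder
supplier         
Initech      57.8
Umbra        50.0
add column reorder_x10 = t['reorder'] * 10:
          reorder  reorder_x10
supplier                      
Initech      57.8        578.0
Umbra        50.0        500.0
sort by reorder descending:
          reorder  reorder_x10
supplier                      
Initech      57.8        578.0
Umbra        50.0        500.0
The value at position 0, column 'reorder_x10' is 578.0.

578.0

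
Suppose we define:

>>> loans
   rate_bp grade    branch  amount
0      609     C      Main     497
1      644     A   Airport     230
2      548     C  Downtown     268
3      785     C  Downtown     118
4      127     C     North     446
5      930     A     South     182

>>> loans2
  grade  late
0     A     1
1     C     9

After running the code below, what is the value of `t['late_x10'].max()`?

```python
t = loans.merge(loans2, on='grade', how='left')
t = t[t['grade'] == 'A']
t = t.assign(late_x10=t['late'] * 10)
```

merge on 'grade' (how='left') → 6 rows:
   rate_bp grade    branch  amount  late
0      609     C      Main     497     9
1      644     A   Airport     230     1
2      548     C  Downtown     268     9
3      785     C  Downtown     118     9
4      127     C     North     446     9
5      930     A     South     182     1
filter rows where grade == 'A':
   rate_bp grade   branch  amount  late
1      644     A  Airport     230     1
5      930     A    South     182     1
add column late_x10 = t['late'] * 10:
   rate_bp grade   branch  amount  late  late_x10
1      644     A  Airport     230     1        10
5      930     A    South     182     1        10
Hence 10.

10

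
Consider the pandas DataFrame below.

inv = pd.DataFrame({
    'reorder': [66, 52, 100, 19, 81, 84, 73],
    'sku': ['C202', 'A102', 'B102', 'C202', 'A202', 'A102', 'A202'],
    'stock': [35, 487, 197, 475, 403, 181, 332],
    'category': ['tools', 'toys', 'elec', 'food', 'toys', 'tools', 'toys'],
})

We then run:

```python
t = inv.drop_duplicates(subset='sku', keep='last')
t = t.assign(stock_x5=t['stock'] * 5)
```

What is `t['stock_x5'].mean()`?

drop duplicate sku (keep=last):
   reorder   sku  stock category
2      100  B102    197     elec
3       19  C202    475     food
5       84  A102    181    tools
6       73  A202    332     toys
add column stock_x5 = t['stock'] * 5:
   reorder   sku  stock category  stock_x5
2      100  B102    197     elec       985
3       19  C202    475     food      2375
5       84  A102    181    tools       905
6       73  A202    332     toys      1660
The mean of column 'stock_x5' is 1481.25.

1481.25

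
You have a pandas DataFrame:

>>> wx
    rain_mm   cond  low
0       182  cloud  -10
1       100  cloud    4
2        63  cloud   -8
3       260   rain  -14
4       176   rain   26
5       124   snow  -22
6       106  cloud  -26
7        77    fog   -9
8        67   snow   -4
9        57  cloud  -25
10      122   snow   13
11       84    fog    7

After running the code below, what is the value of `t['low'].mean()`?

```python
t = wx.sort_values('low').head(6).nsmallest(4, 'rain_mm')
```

-20.5

sort by low:
    rain_mm   cond  low
6       106  cloud  -26
9        57  cloud  -25
5       124   snow  -22
3       260   rain  -14
0       182  cloud  -10
7        77    fog   -9
2        63  cloud   -8
8        67   snow   -4
1       100  cloud    4
11       84    fog    7
10      122   snow   13
4       176   rain   26
take first 6 rows:
   rain_mm   cond  low
6      106  cloud  -26
9       57  cloud  -25
5      124   snow  -22
3      260   rain  -14
0      182  cloud  -10
7       77    fog   -9
take 4 rows with smallest rain_mm:
   rain_mm   cond  low
9       57  cloud  -25
7       77    fog   -9
6      106  cloud  -26
5      124   snow  -22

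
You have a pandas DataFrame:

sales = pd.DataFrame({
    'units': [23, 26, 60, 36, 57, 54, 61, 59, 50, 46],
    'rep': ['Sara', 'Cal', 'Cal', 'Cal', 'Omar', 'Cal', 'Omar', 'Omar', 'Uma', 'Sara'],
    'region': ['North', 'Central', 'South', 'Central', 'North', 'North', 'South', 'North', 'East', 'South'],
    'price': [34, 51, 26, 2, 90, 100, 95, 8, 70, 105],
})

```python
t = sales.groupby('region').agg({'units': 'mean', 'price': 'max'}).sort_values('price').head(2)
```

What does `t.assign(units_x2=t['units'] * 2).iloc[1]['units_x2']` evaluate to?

100.0

group by region: mean(units), max(price):
             units  price
region                   
Central  31.000000     51
East     50.000000     70
North    48.250000    100
South    55.666667    105
sort by price:
             units  price
region                   
Central  31.000000     51
East     50.000000     70
North    48.250000    100
South    55.666667    105
take first 2 rows:
         units  price
region               
Central   31.0     51
East      50.0     70
add column units_x2 = t['units'] * 2:
         units  price  units_x2
region                         
Central   31.0     51      62.0
East      50.0     70     100.0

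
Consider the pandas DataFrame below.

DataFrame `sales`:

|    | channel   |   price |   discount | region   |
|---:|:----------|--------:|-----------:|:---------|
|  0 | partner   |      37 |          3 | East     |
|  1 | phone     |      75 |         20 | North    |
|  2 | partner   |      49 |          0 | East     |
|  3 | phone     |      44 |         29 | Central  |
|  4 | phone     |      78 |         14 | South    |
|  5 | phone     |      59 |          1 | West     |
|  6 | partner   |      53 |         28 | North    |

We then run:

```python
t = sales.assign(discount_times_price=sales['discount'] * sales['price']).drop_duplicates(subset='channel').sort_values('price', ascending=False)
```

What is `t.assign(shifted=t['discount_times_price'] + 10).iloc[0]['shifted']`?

1510

add column discount_times_price = sales['discount'] * sales['price']:
   channel  price  discount   region  discount_times_price
0  partner     37         3     East                   111
1    phone     75        20    North                  1500
2  partner     49         0     East                     0
3    phone     44        29  Central                  1276
4    phone     78        14    South                  1092
5    phone     59         1     West                    59
6  partner     53        28    North                  1484
drop duplicate channel (keep=first):
   channel  price  discount region  discount_times_price
0  partner     37         3   East                   111
1    phone     75        20  North                  1500
sort by price descending:
   channel  price  discount region  discount_times_price
1    phone     75        20  North                  1500
0  partner     37         3   East                   111
add column shifted = t['discount_times_price'] + 10:
   channel  price  discount region  discount_times_price  shifted
1    phone     75        20  North                  1500     1510
0  partner     37         3   East                   111      121
So iloc[0]['shifted'] = 1510.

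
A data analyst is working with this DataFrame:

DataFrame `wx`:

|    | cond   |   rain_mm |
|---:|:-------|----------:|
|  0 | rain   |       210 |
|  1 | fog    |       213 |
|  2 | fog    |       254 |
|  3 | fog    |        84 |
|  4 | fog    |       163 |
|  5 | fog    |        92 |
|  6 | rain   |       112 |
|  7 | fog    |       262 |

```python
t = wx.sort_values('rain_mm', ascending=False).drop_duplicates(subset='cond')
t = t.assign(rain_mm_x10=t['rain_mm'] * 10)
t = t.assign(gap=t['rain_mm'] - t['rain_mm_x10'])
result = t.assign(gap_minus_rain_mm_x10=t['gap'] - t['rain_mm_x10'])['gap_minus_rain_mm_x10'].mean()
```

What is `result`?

sort by rain_mm descending:
   cond  rain_mm
7   fog      262
2   fog      254
1   fog      213
0  rain      210
4   fog      163
6  rain      112
5   fog       92
3   fog       84
drop duplicate cond (keep=first):
   cond  rain_mm
7   fog      262
0  rain      210
add column rain_mm_x10 = t['rain_mm'] * 10:
   cond  rain_mm  rain_mm_x10
7   fog      262         2620
0  rain      210         2100
add column gap = t['rain_mm'] - t['rain_mm_x10']:
   cond  rain_mm  rain_mm_x10   gap
7   fog      262         2620 -2358
0  rain      210         2100 -1890
add column gap_minus_rain_mm_x10 = t['gap'] - t['rain_mm_x10']:
   cond  rain_mm  rain_mm_x10   gap  gap_minus_rain_mm_x10
7   fog      262         2620 -2358                  -4978
0  rain      210         2100 -1890                  -3990
Taking the mean of column 'gap_minus_rain_mm_x10' gives -4484.0.

-4484.0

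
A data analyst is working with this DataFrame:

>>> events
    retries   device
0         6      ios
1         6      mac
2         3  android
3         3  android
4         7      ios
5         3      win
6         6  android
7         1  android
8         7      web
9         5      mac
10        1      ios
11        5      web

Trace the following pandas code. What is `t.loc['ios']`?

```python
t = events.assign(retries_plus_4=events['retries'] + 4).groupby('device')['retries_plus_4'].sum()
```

add column retries_plus_4 = events['retries'] + 4:
    retries   device  retries_plus_4
0         6      ios              10
1         6      mac              10
2         3  android               7
3         3  android               7
4         7      ios              11
5         3      win               7
6         6  android              10
7         1  android               5
8         7      web              11
9         5      mac               9
10        1      ios               5
11        5      web               9
group by device, sum of retries_plus_4:
device
android    29
ios        26
mac        19
web        20
win         7
Name: retries_plus_4, dtype: int64

26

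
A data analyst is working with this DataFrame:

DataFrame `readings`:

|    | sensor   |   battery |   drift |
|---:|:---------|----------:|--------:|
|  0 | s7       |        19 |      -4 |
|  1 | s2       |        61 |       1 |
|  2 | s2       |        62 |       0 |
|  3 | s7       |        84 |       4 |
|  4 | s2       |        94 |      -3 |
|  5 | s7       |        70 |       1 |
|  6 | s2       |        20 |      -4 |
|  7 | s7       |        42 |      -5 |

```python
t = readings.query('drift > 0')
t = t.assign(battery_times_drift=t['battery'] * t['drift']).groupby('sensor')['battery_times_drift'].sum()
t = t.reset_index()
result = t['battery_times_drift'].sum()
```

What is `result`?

467

filter rows where drift > 0:
  sensor  battery  drift
1     s2       61      1
3     s7       84      4
5     s7       70      1
add column battery_times_drift = t['battery'] * t['drift']:
  sensor  battery  drift  battery_times_drift
1     s2       61      1                   61
3     s7       84      4                  336
5     s7       70      1                   70
group by sensor, sum of battery_times_drift:
sensor
s2     61
s7    406
Name: battery_times_drift, dtype: int64
reset_index():
  sensor  battery_times_drift
0     s2                   61
1     s7                  406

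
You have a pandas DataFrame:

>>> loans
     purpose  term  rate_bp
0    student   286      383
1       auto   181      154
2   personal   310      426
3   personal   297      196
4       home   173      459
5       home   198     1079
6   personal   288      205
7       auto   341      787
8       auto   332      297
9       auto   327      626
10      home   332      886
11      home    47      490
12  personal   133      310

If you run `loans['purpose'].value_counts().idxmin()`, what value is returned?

value_counts of purpose:
purpose
auto        4
personal    4
home        4
student     1
Name: count, dtype: int64
Hence student.

student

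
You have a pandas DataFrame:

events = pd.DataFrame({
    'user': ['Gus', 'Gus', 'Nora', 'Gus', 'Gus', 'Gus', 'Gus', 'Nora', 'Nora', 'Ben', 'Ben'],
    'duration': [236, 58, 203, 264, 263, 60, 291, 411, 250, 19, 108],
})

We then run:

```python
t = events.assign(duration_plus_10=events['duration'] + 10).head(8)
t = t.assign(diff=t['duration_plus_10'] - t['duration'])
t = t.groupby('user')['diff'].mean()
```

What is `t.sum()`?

add column duration_plus_10 = events['duration'] + 10:
    user  duration  duration_plus_10
0    Gus       236               246
1    Gus        58                68
2   Nora       203               213
3    Gus       264               274
4    Gus       263               273
5    Gus        60                70
6    Gus       291               301
7   Nora       411               421
8   Nora       250               260
9    Ben        19                29
10   Ben       108               118
take first 8 rows:
   user  duration  duration_plus_10
0   Gus       236               246
1   Gus        58                68
2  Nora       203               213
3   Gus       264               274
4   Gus       263               273
5   Gus        60                70
6   Gus       291               301
7  Nora       411               421
add column diff = t['duration_plus_10'] - t['duration']:
   user  duration  duration_plus_10  diff
0   Gus       236               246    10
1   Gus        58                68    10
2  Nora       203               213    10
3   Gus       264               274    10
4   Gus       263               273    10
5   Gus        60                70    10
6   Gus       291               301    10
7  Nora       411               421    10
group by user, mean of diff:
user
Gus     10.0
Nora    10.0
Name: diff, dtype: float64
Finally, sum of the resulting series = 20.0.

20.0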